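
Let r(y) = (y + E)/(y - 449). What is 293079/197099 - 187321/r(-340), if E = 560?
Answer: 29130561301011/43361780 ≈ 6.7180e+5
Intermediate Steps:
r(y) = (560 + y)/(-449 + y) (r(y) = (y + 560)/(y - 449) = (560 + y)/(-449 + y))
293079/197099 - 187321/r(-340) = 293079/197099 - 187321*(-449 - 340)/(560 - 340) = 293079*(1/197099) - 187321/(220/(-789)) = 293079/197099 - 187321/((-1/789*220)) = 293079/197099 - 187321/(-220/789) = 293079/197099 - 187321*(-789/220) = 293079/197099 + 147796269/220 = 29130561301011/43361780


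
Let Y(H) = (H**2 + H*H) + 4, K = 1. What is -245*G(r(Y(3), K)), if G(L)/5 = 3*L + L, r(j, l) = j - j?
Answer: 0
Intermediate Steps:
Y(H) = 4 + 2*H**2 (Y(H) = (H**2 + H**2) + 4 = 2*H**2 + 4 = 4 + 2*H**2)
r(j, l) = 0
G(L) = 20*L (G(L) = 5*(3*L + L) = 5*(4*L) = 20*L)
-245*G(r(Y(3), K)) = -4900*0 = -245*0 = 0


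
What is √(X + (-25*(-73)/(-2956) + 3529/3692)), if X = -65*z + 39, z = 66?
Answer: I*√1977647133663851/682097 ≈ 65.197*I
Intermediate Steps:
X = -4251 (X = -65*66 + 39 = -4290 + 39 = -4251)
√(X + (-25*(-73)/(-2956) + 3529/3692)) = √(-4251 + (-25*(-73)/(-2956) + 3529/3692)) = √(-4251 + (1825*(-1/2956) + 3529*(1/3692))) = √(-4251 + (-1825/2956 + 3529/3692)) = √(-4251 + 230864/682097) = √(-2899363483/682097) = I*√1977647133663851/682097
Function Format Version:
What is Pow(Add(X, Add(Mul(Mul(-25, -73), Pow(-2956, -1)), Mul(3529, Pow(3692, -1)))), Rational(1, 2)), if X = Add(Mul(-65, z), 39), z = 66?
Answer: Mul(Rational(1, 682097), I, Pow(1977647133663851, Rational(1, 2))) ≈ Mul(65.197, I)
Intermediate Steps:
X = -4251 (X = Add(Mul(-65, 66), 39) = Add(-4290, 39) = -4251)
Pow(Add(X, Add(Mul(Mul(-25, -73), Pow(-2956, -1)), Mul(3529, Pow(3692, -1)))), Rational(1, 2)) = Pow(Add(-4251, Add(Mul(Mul(-25, -73), Pow(-2956, -1)), Mul(3529, Pow(3692, -1)))), Rational(1, 2)) = Pow(Add(-4251, Add(Mul(1825, Rational(-1, 2956)), Mul(3529, Rational(1, 3692)))), Rational(1, 2)) = Pow(Add(-4251, Add(Rational(-1825, 2956), Rational(3529, 3692))), Rational(1, 2)) = Pow(Add(-4251, Rational(230864, 682097)), Rational(1, 2)) = Pow(Rational(-2899363483, 682097), Rational(1, 2)) = Mul(Rational(1, 682097), I, Pow(1977647133663851, Rational(1, 2)))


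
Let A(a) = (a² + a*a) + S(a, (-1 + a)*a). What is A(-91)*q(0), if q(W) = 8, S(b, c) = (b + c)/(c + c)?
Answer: 3047499/23 ≈ 1.3250e+5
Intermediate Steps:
S(b, c) = (b + c)/(2*c) (S(b, c) = (b + c)/((2*c)) = (b + c)*(1/(2*c)) = (b + c)/(2*c))
A(a) = 2*a² + (a + a*(-1 + a))/(2*a*(-1 + a)) (A(a) = (a² + a*a) + (a + (-1 + a)*a)/(2*(((-1 + a)*a))) = (a² + a²) + (a + a*(-1 + a))/(2*((a*(-1 + a)))) = 2*a² + (1/(a*(-1 + a)))*(a + a*(-1 + a))/2 = 2*a² + (a + a*(-1 + a))/(2*a*(-1 + a)))
A(-91)*q(0) = ((½)*(-91)*(1 + 4*(-91)*(-1 - 91))/(-1 - 91))*8 = ((½)*(-91)*(1 + 4*(-91)*(-92))/(-92))*8 = ((½)*(-91)*(-1/92)*(1 + 33488))*8 = ((½)*(-91)*(-1/92)*33489)*8 = (3047499/184)*8 = 3047499/23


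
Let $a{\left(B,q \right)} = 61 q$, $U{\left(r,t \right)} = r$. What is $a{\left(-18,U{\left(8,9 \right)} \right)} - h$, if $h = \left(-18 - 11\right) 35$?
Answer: $1503$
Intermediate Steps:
$h = -1015$ ($h = \left(-18 - 11\right) 35 = \left(-29\right) 35 = -1015$)
$a{\left(-18,U{\left(8,9 \right)} \right)} - h = 61 \cdot 8 - -1015 = 488 + 1015 = 1503$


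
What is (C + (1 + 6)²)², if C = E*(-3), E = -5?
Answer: 4096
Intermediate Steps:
C = 15 (C = -5*(-3) = 15)
(C + (1 + 6)²)² = (15 + (1 + 6)²)² = (15 + 7²)² = (15 + 49)² = 64² = 4096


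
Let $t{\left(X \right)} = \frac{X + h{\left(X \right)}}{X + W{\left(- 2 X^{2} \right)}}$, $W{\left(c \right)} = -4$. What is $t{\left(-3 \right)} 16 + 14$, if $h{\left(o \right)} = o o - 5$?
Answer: $\frac{82}{7} \approx 11.714$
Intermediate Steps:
$h{\left(o \right)} = -5 + o^{2}$ ($h{\left(o \right)} = o^{2} - 5 = -5 + o^{2}$)
$t{\left(X \right)} = \frac{-5 + X + X^{2}}{-4 + X}$ ($t{\left(X \right)} = \frac{X + \left(-5 + X^{2}\right)}{X - 4} = \frac{-5 + X + X^{2}}{-4 + X}$)
$t{\left(-3 \right)} 16 + 14 = \frac{-5 - 3 + \left(-3\right)^{2}}{-4 - 3} \cdot 16 + 14 = \frac{-5 - 3 + 9}{-7} \cdot 16 + 14 = \left(- \frac{1}{7}\right) 1 \cdot 16 + 14 = \left(- \frac{1}{7}\right) 16 + 14 = - \frac{16}{7} + 14 = \frac{82}{7}$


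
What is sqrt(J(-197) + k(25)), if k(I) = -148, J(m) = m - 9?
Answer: I*sqrt(354) ≈ 18.815*I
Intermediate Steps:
J(m) = -9 + m
sqrt(J(-197) + k(25)) = sqrt((-9 - 197) - 148) = sqrt(-206 - 148) = sqrt(-354) = I*sqrt(354)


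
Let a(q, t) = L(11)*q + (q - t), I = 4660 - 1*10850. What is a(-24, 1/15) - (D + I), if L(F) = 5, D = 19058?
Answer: -195181/15 ≈ -13012.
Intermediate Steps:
I = -6190 (I = 4660 - 10850 = -6190)
a(q, t) = -t + 6*q (a(q, t) = 5*q + (q - t) = -t + 6*q)
a(-24, 1/15) - (D + I) = (-1/15 + 6*(-24)) - (19058 - 6190) = (-1*1/15 - 144) - 1*12868 = (-1/15 - 144) - 12868 = -2161/15 - 12868 = -195181/15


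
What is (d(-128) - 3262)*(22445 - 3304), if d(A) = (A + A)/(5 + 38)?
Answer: -2689731602/43 ≈ -6.2552e+7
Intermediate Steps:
d(A) = 2*A/43 (d(A) = (2*A)/43 = (2*A)*(1/43) = 2*A/43)
(d(-128) - 3262)*(22445 - 3304) = ((2/43)*(-128) - 3262)*(22445 - 3304) = (-256/43 - 3262)*19141 = -140522/43*19141 = -2689731602/43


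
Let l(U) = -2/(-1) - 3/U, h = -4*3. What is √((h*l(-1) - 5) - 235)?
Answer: 10*I*√3 ≈ 17.32*I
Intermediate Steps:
h = -12
l(U) = 2 - 3/U (l(U) = -2*(-1) - 3/U = 2 - 3/U)
√((h*l(-1) - 5) - 235) = √((-12*(2 - 3/(-1)) - 5) - 235) = √((-12*(2 - 3*(-1)) - 5) - 235) = √((-12*(2 + 3) - 5) - 235) = √((-12*5 - 5) - 235) = √((-60 - 5) - 235) = √(-65 - 235) = √(-300) = 10*I*√3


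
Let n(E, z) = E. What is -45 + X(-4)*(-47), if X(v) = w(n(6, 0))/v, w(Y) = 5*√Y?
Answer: -45 + 235*√6/4 ≈ 98.907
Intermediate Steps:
X(v) = 5*√6/v (X(v) = (5*√6)/v = 5*√6/v)
-45 + X(-4)*(-47) = -45 + (5*√6/(-4))*(-47) = -45 + (5*√6*(-¼))*(-47) = -45 - 5*√6/4*(-47) = -45 + 235*√6/4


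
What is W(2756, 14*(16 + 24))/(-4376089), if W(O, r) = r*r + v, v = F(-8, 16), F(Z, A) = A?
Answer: -18448/257417 ≈ -0.071666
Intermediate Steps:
v = 16
W(O, r) = 16 + r² (W(O, r) = r*r + 16 = r² + 16 = 16 + r²)
W(2756, 14*(16 + 24))/(-4376089) = (16 + (14*(16 + 24))²)/(-4376089) = (16 + (14*40)²)*(-1/4376089) = (16 + 560²)*(-1/4376089) = (16 + 313600)*(-1/4376089) = 313616*(-1/4376089) = -18448/257417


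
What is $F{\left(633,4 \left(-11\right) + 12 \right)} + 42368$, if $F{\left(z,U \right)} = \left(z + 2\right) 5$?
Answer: $45543$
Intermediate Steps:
$F{\left(z,U \right)} = 10 + 5 z$ ($F{\left(z,U \right)} = \left(2 + z\right) 5 = 10 + 5 z$)
$F{\left(633,4 \left(-11\right) + 12 \right)} + 42368 = \left(10 + 5 \cdot 633\right) + 42368 = \left(10 + 3165\right) + 42368 = 3175 + 42368 = 45543$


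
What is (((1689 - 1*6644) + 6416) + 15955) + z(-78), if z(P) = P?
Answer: 17338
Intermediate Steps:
(((1689 - 1*6644) + 6416) + 15955) + z(-78) = (((1689 - 1*6644) + 6416) + 15955) - 78 = (((1689 - 6644) + 6416) + 15955) - 78 = ((-4955 + 6416) + 15955) - 78 = (1461 + 15955) - 78 = 17416 - 78 = 17338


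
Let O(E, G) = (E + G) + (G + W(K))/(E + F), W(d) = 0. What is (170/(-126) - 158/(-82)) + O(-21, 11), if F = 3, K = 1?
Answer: -51833/5166 ≈ -10.033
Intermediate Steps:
O(E, G) = E + G + G/(3 + E) (O(E, G) = (E + G) + (G + 0)/(E + 3) = (E + G) + G/(3 + E) = E + G + G/(3 + E))
(170/(-126) - 158/(-82)) + O(-21, 11) = (170/(-126) - 158/(-82)) + ((-21)² + 3*(-21) + 4*11 - 21*11)/(3 - 21) = (170*(-1/126) - 158*(-1/82)) + (441 - 63 + 44 - 231)/(-18) = (-85/63 + 79/41) - 1/18*191 = 1492/2583 - 191/18 = -51833/5166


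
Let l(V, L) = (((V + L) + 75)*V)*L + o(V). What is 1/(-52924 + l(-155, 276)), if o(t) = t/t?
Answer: -1/8437803 ≈ -1.1851e-7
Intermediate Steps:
o(t) = 1
l(V, L) = 1 + L*V*(75 + L + V) (l(V, L) = (((V + L) + 75)*V)*L + 1 = (((L + V) + 75)*V)*L + 1 = ((75 + L + V)*V)*L + 1 = (V*(75 + L + V))*L + 1 = L*V*(75 + L + V) + 1 = 1 + L*V*(75 + L + V))
1/(-52924 + l(-155, 276)) = 1/(-52924 + (1 + 276*(-155)² - 155*276² + 75*276*(-155))) = 1/(-52924 + (1 + 276*24025 - 155*76176 - 3208500)) = 1/(-52924 + (1 + 6630900 - 11807280 - 3208500)) = 1/(-52924 - 8384879) = 1/(-8437803) = -1/8437803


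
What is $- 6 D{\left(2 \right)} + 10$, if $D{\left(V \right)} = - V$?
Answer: $22$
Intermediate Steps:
$- 6 D{\left(2 \right)} + 10 = - 6 \left(\left(-1\right) 2\right) + 10 = \left(-6\right) \left(-2\right) + 10 = 12 + 10 = 22$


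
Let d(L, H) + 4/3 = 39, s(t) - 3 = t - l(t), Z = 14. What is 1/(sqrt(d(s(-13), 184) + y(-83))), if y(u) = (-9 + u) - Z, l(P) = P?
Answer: -I*sqrt(615)/205 ≈ -0.12097*I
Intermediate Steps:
s(t) = 3 (s(t) = 3 + (t - t) = 3 + 0 = 3)
d(L, H) = 113/3 (d(L, H) = -4/3 + 39 = 113/3)
y(u) = -23 + u (y(u) = (-9 + u) - 1*14 = (-9 + u) - 14 = -23 + u)
1/(sqrt(d(s(-13), 184) + y(-83))) = 1/(sqrt(113/3 + (-23 - 83))) = 1/(sqrt(113/3 - 106)) = 1/(sqrt(-205/3)) = 1/(I*sqrt(615)/3) = -I*sqrt(615)/205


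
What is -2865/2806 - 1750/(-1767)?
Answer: -151955/4958202 ≈ -0.030647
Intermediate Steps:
-2865/2806 - 1750/(-1767) = -2865*1/2806 - 1750*(-1/1767) = -2865/2806 + 1750/1767 = -151955/4958202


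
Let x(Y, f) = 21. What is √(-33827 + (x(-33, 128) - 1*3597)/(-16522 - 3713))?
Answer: I*√1538952170635/6745 ≈ 183.92*I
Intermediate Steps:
√(-33827 + (x(-33, 128) - 1*3597)/(-16522 - 3713)) = √(-33827 + (21 - 1*3597)/(-16522 - 3713)) = √(-33827 + (21 - 3597)/(-20235)) = √(-33827 - 3576*(-1/20235)) = √(-33827 + 1192/6745) = √(-228161923/6745) = I*√1538952170635/6745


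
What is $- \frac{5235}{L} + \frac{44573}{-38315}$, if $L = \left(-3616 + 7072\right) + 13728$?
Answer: $- \frac{322173819}{219468320} \approx -1.468$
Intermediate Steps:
$L = 17184$ ($L = 3456 + 13728 = 17184$)
$- \frac{5235}{L} + \frac{44573}{-38315} = - \frac{5235}{17184} + \frac{44573}{-38315} = \left(-5235\right) \frac{1}{17184} + 44573 \left(- \frac{1}{38315}\right) = - \frac{1745}{5728} - \frac{44573}{38315} = - \frac{322173819}{219468320}$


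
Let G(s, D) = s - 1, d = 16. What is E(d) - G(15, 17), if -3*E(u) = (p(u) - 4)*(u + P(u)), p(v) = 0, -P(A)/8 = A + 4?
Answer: -206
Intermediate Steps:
P(A) = -32 - 8*A (P(A) = -8*(A + 4) = -8*(4 + A) = -32 - 8*A)
G(s, D) = -1 + s
E(u) = -128/3 - 28*u/3 (E(u) = -(0 - 4)*(u + (-32 - 8*u))/3 = -(-4)*(-32 - 7*u)/3 = -(128 + 28*u)/3 = -128/3 - 28*u/3)
E(d) - G(15, 17) = (-128/3 - 28/3*16) - (-1 + 15) = (-128/3 - 448/3) - 1*14 = -192 - 14 = -206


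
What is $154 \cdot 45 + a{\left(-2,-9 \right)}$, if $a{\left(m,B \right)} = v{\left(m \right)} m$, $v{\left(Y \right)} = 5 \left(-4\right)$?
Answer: $6970$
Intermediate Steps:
$v{\left(Y \right)} = -20$
$a{\left(m,B \right)} = - 20 m$
$154 \cdot 45 + a{\left(-2,-9 \right)} = 154 \cdot 45 - -40 = 6930 + 40 = 6970$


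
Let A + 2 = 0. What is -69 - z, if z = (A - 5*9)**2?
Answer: -2278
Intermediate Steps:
A = -2 (A = -2 + 0 = -2)
z = 2209 (z = (-2 - 5*9)**2 = (-2 - 45)**2 = (-47)**2 = 2209)
-69 - z = -69 - 1*2209 = -69 - 2209 = -2278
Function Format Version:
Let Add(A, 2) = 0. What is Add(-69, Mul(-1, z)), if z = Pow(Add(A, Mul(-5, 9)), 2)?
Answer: -2278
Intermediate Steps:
A = -2 (A = Add(-2, 0) = -2)
z = 2209 (z = Pow(Add(-2, Mul(-5, 9)), 2) = Pow(Add(-2, -45), 2) = Pow(-47, 2) = 2209)
Add(-69, Mul(-1, z)) = Add(-69, Mul(-1, 2209)) = Add(-69, -2209) = -2278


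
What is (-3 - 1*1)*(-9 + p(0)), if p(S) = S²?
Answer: 36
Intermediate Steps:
(-3 - 1*1)*(-9 + p(0)) = (-3 - 1*1)*(-9 + 0²) = (-3 - 1)*(-9 + 0) = -4*(-9) = 36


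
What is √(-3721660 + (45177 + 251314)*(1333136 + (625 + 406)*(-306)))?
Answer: √301720344490 ≈ 5.4929e+5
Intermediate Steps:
√(-3721660 + (45177 + 251314)*(1333136 + (625 + 406)*(-306))) = √(-3721660 + 296491*(1333136 + 1031*(-306))) = √(-3721660 + 296491*(1333136 - 315486)) = √(-3721660 + 296491*1017650) = √(-3721660 + 301724066150) = √301720344490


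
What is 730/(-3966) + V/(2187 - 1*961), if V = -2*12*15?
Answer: -580685/1215579 ≈ -0.47770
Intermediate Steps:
V = -360 (V = -24*15 = -360)
730/(-3966) + V/(2187 - 1*961) = 730/(-3966) - 360/(2187 - 1*961) = 730*(-1/3966) - 360/(2187 - 961) = -365/1983 - 360/1226 = -365/1983 - 360*1/1226 = -365/1983 - 180/613 = -580685/1215579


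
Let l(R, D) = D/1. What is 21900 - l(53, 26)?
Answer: 21874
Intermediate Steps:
l(R, D) = D (l(R, D) = D*1 = D)
21900 - l(53, 26) = 21900 - 1*26 = 21900 - 26 = 21874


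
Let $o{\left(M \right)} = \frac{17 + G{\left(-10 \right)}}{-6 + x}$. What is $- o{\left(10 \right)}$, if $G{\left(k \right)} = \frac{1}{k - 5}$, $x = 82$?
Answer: $- \frac{127}{570} \approx -0.22281$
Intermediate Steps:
$G{\left(k \right)} = \frac{1}{-5 + k}$
$o{\left(M \right)} = \frac{127}{570}$ ($o{\left(M \right)} = \frac{17 + \frac{1}{-5 - 10}}{-6 + 82} = \frac{17 + \frac{1}{-15}}{76} = \left(17 - \frac{1}{15}\right) \frac{1}{76} = \frac{254}{15} \cdot \frac{1}{76} = \frac{127}{570}$)
$- o{\left(10 \right)} = \left(-1\right) \frac{127}{570} = - \frac{127}{570}$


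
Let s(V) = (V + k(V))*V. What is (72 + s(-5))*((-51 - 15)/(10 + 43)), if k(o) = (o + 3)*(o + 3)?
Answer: -5082/53 ≈ -95.887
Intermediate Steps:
k(o) = (3 + o)² (k(o) = (3 + o)*(3 + o) = (3 + o)²)
s(V) = V*(V + (3 + V)²) (s(V) = (V + (3 + V)²)*V = V*(V + (3 + V)²))
(72 + s(-5))*((-51 - 15)/(10 + 43)) = (72 - 5*(-5 + (3 - 5)²))*((-51 - 15)/(10 + 43)) = (72 - 5*(-5 + (-2)²))*(-66/53) = (72 - 5*(-5 + 4))*(-66*1/53) = (72 - 5*(-1))*(-66/53) = (72 + 5)*(-66/53) = 77*(-66/53) = -5082/53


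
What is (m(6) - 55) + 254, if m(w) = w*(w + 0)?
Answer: 235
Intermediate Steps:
m(w) = w**2 (m(w) = w*w = w**2)
(m(6) - 55) + 254 = (6**2 - 55) + 254 = (36 - 55) + 254 = -19 + 254 = 235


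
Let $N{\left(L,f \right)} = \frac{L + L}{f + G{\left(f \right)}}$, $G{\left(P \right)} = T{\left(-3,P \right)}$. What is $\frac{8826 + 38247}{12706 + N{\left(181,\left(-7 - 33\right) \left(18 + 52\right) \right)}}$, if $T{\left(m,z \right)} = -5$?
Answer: $\frac{10156905}{2741536} \approx 3.7048$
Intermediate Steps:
$G{\left(P \right)} = -5$
$N{\left(L,f \right)} = \frac{2 L}{-5 + f}$ ($N{\left(L,f \right)} = \frac{L + L}{f - 5} = \frac{2 L}{-5 + f}$)
$\frac{8826 + 38247}{12706 + N{\left(181,\left(-7 - 33\right) \left(18 + 52\right) \right)}} = \frac{8826 + 38247}{12706 + 2 \cdot 181 \frac{1}{-5 + \left(-7 - 33\right) \left(18 + 52\right)}} = \frac{47073}{12706 + 2 \cdot 181 \frac{1}{-5 - 2800}} = \frac{47073}{12706 + 2 \cdot 181 \frac{1}{-2805}} = \frac{47073}{12706 + 2 \cdot 181 \left(- \frac{1}{2805}\right)} = \frac{47073}{12706 - \frac{362}{2805}} = \frac{47073}{\frac{35639968}{2805}} = 47073 \cdot \frac{2805}{35639968} = \frac{10156905}{2741536}$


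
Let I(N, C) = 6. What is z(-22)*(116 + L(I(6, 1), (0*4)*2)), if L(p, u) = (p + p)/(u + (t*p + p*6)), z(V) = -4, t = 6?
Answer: -1394/3 ≈ -464.67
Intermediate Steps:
L(p, u) = 2*p/(u + 12*p) (L(p, u) = (p + p)/(u + (6*p + p*6)) = (2*p)/(u + (6*p + 6*p)) = (2*p)/(u + 12*p) = 2*p/(u + 12*p))
z(-22)*(116 + L(I(6, 1), (0*4)*2)) = -4*(116 + 2*6/((0*4)*2 + 12*6)) = -4*(116 + 2*6/(0*2 + 72)) = -4*(116 + 2*6/(0 + 72)) = -4*(116 + 2*6/72) = -4*(116 + 2*6*(1/72)) = -4*(116 + ⅙) = -4*697/6 = -1394/3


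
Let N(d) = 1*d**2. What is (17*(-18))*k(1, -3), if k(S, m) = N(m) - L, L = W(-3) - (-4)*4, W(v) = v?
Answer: 1224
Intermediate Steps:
N(d) = d**2
L = 13 (L = -3 - (-4)*4 = -3 - 1*(-16) = -3 + 16 = 13)
k(S, m) = -13 + m**2 (k(S, m) = m**2 - 1*13 = m**2 - 13 = -13 + m**2)
(17*(-18))*k(1, -3) = (17*(-18))*(-13 + (-3)**2) = -306*(-13 + 9) = -306*(-4) = 1224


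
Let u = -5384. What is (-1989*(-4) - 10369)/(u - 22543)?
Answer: 2413/27927 ≈ 0.086404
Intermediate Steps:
(-1989*(-4) - 10369)/(u - 22543) = (-1989*(-4) - 10369)/(-5384 - 22543) = (7956 - 10369)/(-27927) = -2413*(-1/27927) = 2413/27927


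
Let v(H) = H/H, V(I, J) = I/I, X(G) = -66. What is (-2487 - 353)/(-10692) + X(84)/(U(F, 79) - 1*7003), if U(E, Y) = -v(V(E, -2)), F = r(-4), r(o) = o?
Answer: 2574629/9360846 ≈ 0.27504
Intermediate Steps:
F = -4
V(I, J) = 1
v(H) = 1
U(E, Y) = -1 (U(E, Y) = -1*1 = -1)
(-2487 - 353)/(-10692) + X(84)/(U(F, 79) - 1*7003) = (-2487 - 353)/(-10692) - 66/(-1 - 1*7003) = -2840*(-1/10692) - 66/(-1 - 7003) = 710/2673 - 66/(-7004) = 710/2673 - 66*(-1/7004) = 710/2673 + 33/3502 = 2574629/9360846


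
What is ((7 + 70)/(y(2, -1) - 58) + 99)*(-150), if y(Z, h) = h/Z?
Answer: -571450/39 ≈ -14653.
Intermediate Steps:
((7 + 70)/(y(2, -1) - 58) + 99)*(-150) = ((7 + 70)/(-1/2 - 58) + 99)*(-150) = (77/(-1*½ - 58) + 99)*(-150) = (77/(-½ - 58) + 99)*(-150) = (77/(-117/2) + 99)*(-150) = (77*(-2/117) + 99)*(-150) = (-154/117 + 99)*(-150) = (11429/117)*(-150) = -571450/39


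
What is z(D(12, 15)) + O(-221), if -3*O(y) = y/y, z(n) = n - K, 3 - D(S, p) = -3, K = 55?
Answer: -148/3 ≈ -49.333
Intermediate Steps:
D(S, p) = 6 (D(S, p) = 3 - 1*(-3) = 3 + 3 = 6)
z(n) = -55 + n (z(n) = n - 1*55 = n - 55 = -55 + n)
O(y) = -⅓ (O(y) = -y/(3*y) = -⅓*1 = -⅓)
z(D(12, 15)) + O(-221) = (-55 + 6) - ⅓ = -49 - ⅓ = -148/3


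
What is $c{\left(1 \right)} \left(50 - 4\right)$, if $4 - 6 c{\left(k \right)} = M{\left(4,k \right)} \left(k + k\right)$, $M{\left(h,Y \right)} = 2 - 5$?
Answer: $\frac{230}{3} \approx 76.667$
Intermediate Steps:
$M{\left(h,Y \right)} = -3$
$c{\left(k \right)} = \frac{2}{3} + k$ ($c{\left(k \right)} = \frac{2}{3} - \frac{\left(-3\right) \left(k + k\right)}{6} = \frac{2}{3} - \frac{\left(-3\right) 2 k}{6} = \frac{2}{3} - \frac{\left(-6\right) k}{6} = \frac{2}{3} + k$)
$c{\left(1 \right)} \left(50 - 4\right) = \left(\frac{2}{3} + 1\right) \left(50 - 4\right) = \frac{5}{3} \cdot 46 = \frac{230}{3}$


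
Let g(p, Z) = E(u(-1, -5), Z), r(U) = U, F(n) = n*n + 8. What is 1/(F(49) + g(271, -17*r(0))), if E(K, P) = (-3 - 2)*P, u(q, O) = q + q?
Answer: 1/2409 ≈ 0.00041511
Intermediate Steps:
F(n) = 8 + n² (F(n) = n² + 8 = 8 + n²)
u(q, O) = 2*q
E(K, P) = -5*P
g(p, Z) = -5*Z
1/(F(49) + g(271, -17*r(0))) = 1/((8 + 49²) - (-85)*0) = 1/((8 + 2401) - 5*0) = 1/(2409 + 0) = 1/2409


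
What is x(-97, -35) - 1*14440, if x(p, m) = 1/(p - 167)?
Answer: -3812161/264 ≈ -14440.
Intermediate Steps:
x(p, m) = 1/(-167 + p)
x(-97, -35) - 1*14440 = 1/(-167 - 97) - 1*14440 = 1/(-264) - 14440 = -1/264 - 14440 = -3812161/264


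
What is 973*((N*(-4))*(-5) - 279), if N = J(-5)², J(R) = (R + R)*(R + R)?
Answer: 194328533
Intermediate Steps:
J(R) = 4*R² (J(R) = (2*R)*(2*R) = 4*R²)
N = 10000 (N = (4*(-5)²)² = (4*25)² = 100² = 10000)
973*((N*(-4))*(-5) - 279) = 973*((10000*(-4))*(-5) - 279) = 973*(-40000*(-5) - 279) = 973*(200000 - 279) = 973*199721 = 194328533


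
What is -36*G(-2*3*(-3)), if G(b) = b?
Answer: -648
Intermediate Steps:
-36*G(-2*3*(-3)) = -36*(-2*3)*(-3) = -(-216)*(-3) = -36*18 = -648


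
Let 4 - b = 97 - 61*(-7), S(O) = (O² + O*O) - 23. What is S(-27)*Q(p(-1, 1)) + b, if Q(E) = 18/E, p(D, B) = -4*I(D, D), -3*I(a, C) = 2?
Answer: 36665/4 ≈ 9166.3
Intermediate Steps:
I(a, C) = -⅔ (I(a, C) = -⅓*2 = -⅔)
S(O) = -23 + 2*O² (S(O) = (O² + O²) - 23 = 2*O² - 23 = -23 + 2*O²)
p(D, B) = 8/3 (p(D, B) = -4*(-⅔) = 8/3)
b = -520 (b = 4 - (97 - 61*(-7)) = 4 - (97 + 427) = 4 - 1*524 = 4 - 524 = -520)
S(-27)*Q(p(-1, 1)) + b = (-23 + 2*(-27)²)*(18/(8/3)) - 520 = (-23 + 2*729)*(18*(3/8)) - 520 = (-23 + 1458)*(27/4) - 520 = 1435*(27/4) - 520 = 38745/4 - 520 = 36665/4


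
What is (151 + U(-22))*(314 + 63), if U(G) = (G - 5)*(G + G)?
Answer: 504803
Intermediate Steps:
U(G) = 2*G*(-5 + G) (U(G) = (-5 + G)*(2*G) = 2*G*(-5 + G))
(151 + U(-22))*(314 + 63) = (151 + 2*(-22)*(-5 - 22))*(314 + 63) = (151 + 2*(-22)*(-27))*377 = (151 + 1188)*377 = 1339*377 = 504803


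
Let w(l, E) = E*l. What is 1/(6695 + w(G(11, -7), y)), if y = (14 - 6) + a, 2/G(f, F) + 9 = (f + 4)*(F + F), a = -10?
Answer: 219/1466209 ≈ 0.00014936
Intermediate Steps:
G(f, F) = 2/(-9 + 2*F*(4 + f)) (G(f, F) = 2/(-9 + (f + 4)*(F + F)) = 2/(-9 + (4 + f)*(2*F)) = 2/(-9 + 2*F*(4 + f)))
y = -2 (y = (14 - 6) - 10 = 8 - 10 = -2)
1/(6695 + w(G(11, -7), y)) = 1/(6695 - 4/(-9 + 8*(-7) + 2*(-7)*11)) = 1/(6695 - 4/(-9 - 56 - 154)) = 1/(6695 - 4/(-219)) = 1/(6695 - 4*(-1)/219) = 1/(6695 - 2*(-2/219)) = 1/(6695 + 4/219) = 1/(1466209/219) = 219/1466209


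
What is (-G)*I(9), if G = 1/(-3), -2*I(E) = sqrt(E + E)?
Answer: -sqrt(2)/2 ≈ -0.70711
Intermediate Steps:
I(E) = -sqrt(2)*sqrt(E)/2 (I(E) = -sqrt(E + E)/2 = -sqrt(2)*sqrt(E)/2)
G = -1/3 ≈ -0.33333
(-G)*I(9) = (-1*(-1/3))*(-sqrt(2)*sqrt(9)/2) = (-1/2*sqrt(2)*3)/3 = (-3*sqrt(2)/2)/3 = -sqrt(2)/2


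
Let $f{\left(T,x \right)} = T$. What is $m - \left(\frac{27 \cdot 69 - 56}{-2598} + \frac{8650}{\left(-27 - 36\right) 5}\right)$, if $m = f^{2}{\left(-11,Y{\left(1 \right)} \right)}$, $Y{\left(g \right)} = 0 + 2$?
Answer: $\frac{8137645}{54558} \approx 149.16$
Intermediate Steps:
$Y{\left(g \right)} = 2$
$m = 121$ ($m = \left(-11\right)^{2} = 121$)
$m - \left(\frac{27 \cdot 69 - 56}{-2598} + \frac{8650}{\left(-27 - 36\right) 5}\right) = 121 - \left(\frac{27 \cdot 69 - 56}{-2598} + \frac{8650}{\left(-27 - 36\right) 5}\right) = 121 - \left(\left(1863 - 56\right) \left(- \frac{1}{2598}\right) + \frac{8650}{\left(-63\right) 5}\right) = 121 - \left(1807 \left(- \frac{1}{2598}\right) + \frac{8650}{-315}\right) = 121 - \left(- \frac{1807}{2598} + 8650 \left(- \frac{1}{315}\right)\right) = 121 - \left(- \frac{1807}{2598} - \frac{1730}{63}\right) = 121 - - \frac{1536127}{54558} = 121 + \frac{1536127}{54558} = \frac{8137645}{54558}$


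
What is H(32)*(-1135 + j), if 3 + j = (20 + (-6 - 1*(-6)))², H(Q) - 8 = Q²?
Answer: -761616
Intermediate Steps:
H(Q) = 8 + Q²
j = 397 (j = -3 + (20 + (-6 - 1*(-6)))² = -3 + (20 + (-6 + 6))² = -3 + (20 + 0)² = -3 + 20² = -3 + 400 = 397)
H(32)*(-1135 + j) = (8 + 32²)*(-1135 + 397) = (8 + 1024)*(-738) = 1032*(-738) = -761616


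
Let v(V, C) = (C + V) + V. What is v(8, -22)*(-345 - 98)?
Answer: 2658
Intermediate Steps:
v(V, C) = C + 2*V
v(8, -22)*(-345 - 98) = (-22 + 2*8)*(-345 - 98) = (-22 + 16)*(-443) = -6*(-443) = 2658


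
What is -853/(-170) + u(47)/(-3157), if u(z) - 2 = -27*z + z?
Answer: 2900321/536690 ≈ 5.4041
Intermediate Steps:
u(z) = 2 - 26*z (u(z) = 2 + (-27*z + z) = 2 - 26*z)
-853/(-170) + u(47)/(-3157) = -853/(-170) + (2 - 26*47)/(-3157) = -853*(-1/170) + (2 - 1222)*(-1/3157) = 853/170 - 1220*(-1/3157) = 853/170 + 1220/3157 = 2900321/536690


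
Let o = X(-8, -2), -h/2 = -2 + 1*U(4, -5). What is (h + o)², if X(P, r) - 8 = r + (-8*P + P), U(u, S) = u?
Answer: 3364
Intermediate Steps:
h = -4 (h = -2*(-2 + 1*4) = -2*(-2 + 4) = -2*2 = -4)
X(P, r) = 8 + r - 7*P (X(P, r) = 8 + (r + (-8*P + P)) = 8 + (r - 7*P) = 8 + r - 7*P)
o = 62 (o = 8 - 2 - 7*(-8) = 8 - 2 + 56 = 62)
(h + o)² = (-4 + 62)² = 58² = 3364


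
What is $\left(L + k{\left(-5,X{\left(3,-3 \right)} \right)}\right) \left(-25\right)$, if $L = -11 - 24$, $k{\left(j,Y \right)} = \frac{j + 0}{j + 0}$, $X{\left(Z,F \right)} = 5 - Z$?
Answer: $850$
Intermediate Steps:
$k{\left(j,Y \right)} = 1$ ($k{\left(j,Y \right)} = \frac{j}{j} = 1$)
$L = -35$
$\left(L + k{\left(-5,X{\left(3,-3 \right)} \right)}\right) \left(-25\right) = \left(-35 + 1\right) \left(-25\right) = \left(-34\right) \left(-25\right) = 850$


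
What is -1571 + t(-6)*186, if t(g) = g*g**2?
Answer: -41747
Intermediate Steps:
t(g) = g**3
-1571 + t(-6)*186 = -1571 + (-6)**3*186 = -1571 - 216*186 = -1571 - 40176 = -41747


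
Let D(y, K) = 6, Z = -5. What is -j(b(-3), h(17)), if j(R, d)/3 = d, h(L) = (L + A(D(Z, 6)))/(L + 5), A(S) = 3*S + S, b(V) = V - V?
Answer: -123/22 ≈ -5.5909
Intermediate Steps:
b(V) = 0
A(S) = 4*S
h(L) = (24 + L)/(5 + L) (h(L) = (L + 4*6)/(L + 5) = (L + 24)/(5 + L) = (24 + L)/(5 + L))
j(R, d) = 3*d
-j(b(-3), h(17)) = -3*(24 + 17)/(5 + 17) = -3*41/22 = -1*123/22 = -123/22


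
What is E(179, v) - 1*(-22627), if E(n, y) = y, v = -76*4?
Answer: 22323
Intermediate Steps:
v = -304
E(179, v) - 1*(-22627) = -304 - 1*(-22627) = -304 + 22627 = 22323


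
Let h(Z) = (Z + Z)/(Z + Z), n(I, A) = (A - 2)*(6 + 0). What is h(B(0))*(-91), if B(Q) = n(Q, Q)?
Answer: -91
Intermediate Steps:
n(I, A) = -12 + 6*A (n(I, A) = (-2 + A)*6 = -12 + 6*A)
B(Q) = -12 + 6*Q
h(Z) = 1 (h(Z) = (2*Z)/((2*Z)) = (2*Z)*(1/(2*Z)) = 1)
h(B(0))*(-91) = 1*(-91) = -91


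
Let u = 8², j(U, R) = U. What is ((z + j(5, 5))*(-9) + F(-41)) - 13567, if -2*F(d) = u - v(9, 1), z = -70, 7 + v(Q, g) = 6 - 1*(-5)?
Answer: -13012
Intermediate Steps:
v(Q, g) = 4 (v(Q, g) = -7 + (6 - 1*(-5)) = -7 + (6 + 5) = -7 + 11 = 4)
u = 64
F(d) = -30 (F(d) = -(64 - 1*4)/2 = -(64 - 4)/2 = -½*60 = -30)
((z + j(5, 5))*(-9) + F(-41)) - 13567 = ((-70 + 5)*(-9) - 30) - 13567 = (-65*(-9) - 30) - 13567 = (585 - 30) - 13567 = 555 - 13567 = -13012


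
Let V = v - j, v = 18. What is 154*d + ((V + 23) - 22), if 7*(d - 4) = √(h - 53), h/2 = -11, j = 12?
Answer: 623 + 110*I*√3 ≈ 623.0 + 190.53*I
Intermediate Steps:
h = -22 (h = 2*(-11) = -22)
V = 6 (V = 18 - 1*12 = 18 - 12 = 6)
d = 4 + 5*I*√3/7 (d = 4 + √(-22 - 53)/7 = 4 + √(-75)/7 = 4 + (5*I*√3)/7 = 4 + 5*I*√3/7 ≈ 4.0 + 1.2372*I)
154*d + ((V + 23) - 22) = 154*(4 + 5*I*√3/7) + ((6 + 23) - 22) = (616 + 110*I*√3) + (29 - 22) = (616 + 110*I*√3) + 7 = 623 + 110*I*√3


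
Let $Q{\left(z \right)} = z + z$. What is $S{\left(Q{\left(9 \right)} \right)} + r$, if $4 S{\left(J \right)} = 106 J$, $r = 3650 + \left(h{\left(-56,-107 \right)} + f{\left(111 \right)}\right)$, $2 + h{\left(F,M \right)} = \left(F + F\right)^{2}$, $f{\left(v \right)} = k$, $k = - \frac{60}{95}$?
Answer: $\frac{316699}{19} \approx 16668.0$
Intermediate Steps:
$k = - \frac{12}{19}$ ($k = \left(-60\right) \frac{1}{95} = - \frac{12}{19} \approx -0.63158$)
$f{\left(v \right)} = - \frac{12}{19}$
$Q{\left(z \right)} = 2 z$
$h{\left(F,M \right)} = -2 + 4 F^{2}$ ($h{\left(F,M \right)} = -2 + \left(F + F\right)^{2} = -2 + \left(2 F\right)^{2} = -2 + 4 F^{2}$)
$r = \frac{307636}{19}$ ($r = 3650 - \left(\frac{50}{19} - 12544\right) = 3650 + \left(\left(-2 + 4 \cdot 3136\right) - \frac{12}{19}\right) = 3650 + \left(\left(-2 + 12544\right) - \frac{12}{19}\right) = 3650 + \left(12542 - \frac{12}{19}\right) = 3650 + \frac{238286}{19} = \frac{307636}{19} \approx 16191.0$)
$S{\left(J \right)} = \frac{53 J}{2}$ ($S{\left(J \right)} = \frac{106 J}{4} = \frac{53 J}{2}$)
$S{\left(Q{\left(9 \right)} \right)} + r = \frac{53 \cdot 2 \cdot 9}{2} + \frac{307636}{19} = \frac{53}{2} \cdot 18 + \frac{307636}{19} = 477 + \frac{307636}{19} = \frac{316699}{19}$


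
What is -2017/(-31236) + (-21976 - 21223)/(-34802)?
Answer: 709779799/543537636 ≈ 1.3059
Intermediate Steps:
-2017/(-31236) + (-21976 - 21223)/(-34802) = -2017*(-1/31236) - 43199*(-1/34802) = 2017/31236 + 43199/34802 = 709779799/543537636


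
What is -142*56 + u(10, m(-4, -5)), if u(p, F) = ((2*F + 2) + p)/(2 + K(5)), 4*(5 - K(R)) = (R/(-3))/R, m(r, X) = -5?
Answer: -675896/85 ≈ -7951.7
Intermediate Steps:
K(R) = 61/12 (K(R) = 5 - R/(-3)/(4*R) = 5 - R*(-⅓)/(4*R) = 5 - (-R/3)/(4*R) = 5 - ¼*(-⅓) = 5 + 1/12 = 61/12)
u(p, F) = 24/85 + 12*p/85 + 24*F/85 (u(p, F) = ((2*F + 2) + p)/(2 + 61/12) = ((2 + 2*F) + p)/(85/12) = (2 + p + 2*F)*(12/85) = 24/85 + 12*p/85 + 24*F/85)
-142*56 + u(10, m(-4, -5)) = -142*56 + (24/85 + (12/85)*10 + (24/85)*(-5)) = -7952 + (24/85 + 24/17 - 24/17) = -7952 + 24/85 = -675896/85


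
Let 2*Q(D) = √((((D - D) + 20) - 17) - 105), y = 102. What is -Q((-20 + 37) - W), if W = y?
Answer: -I*√102/2 ≈ -5.0498*I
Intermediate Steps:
W = 102
Q(D) = I*√102/2 (Q(D) = √((((D - D) + 20) - 17) - 105)/2 = √(((0 + 20) - 17) - 105)/2 = √((20 - 17) - 105)/2 = √(3 - 105)/2 = √(-102)/2 = (I*√102)/2 = I*√102/2)
-Q((-20 + 37) - W) = -I*√102/2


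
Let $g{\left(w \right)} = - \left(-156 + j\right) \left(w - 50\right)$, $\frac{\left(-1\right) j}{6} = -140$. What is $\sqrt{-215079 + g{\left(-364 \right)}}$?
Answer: $\sqrt{68097} \approx 260.95$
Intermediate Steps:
$j = 840$ ($j = \left(-6\right) \left(-140\right) = 840$)
$g{\left(w \right)} = 34200 - 684 w$ ($g{\left(w \right)} = - \left(-156 + 840\right) \left(w - 50\right) = - 684 \left(-50 + w\right) = - (-34200 + 684 w) = 34200 - 684 w$)
$\sqrt{-215079 + g{\left(-364 \right)}} = \sqrt{-215079 + \left(34200 - -248976\right)} = \sqrt{-215079 + \left(34200 + 248976\right)} = \sqrt{-215079 + 283176} = \sqrt{68097}$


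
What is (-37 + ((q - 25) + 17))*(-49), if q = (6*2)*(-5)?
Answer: 5145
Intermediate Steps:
q = -60 (q = 12*(-5) = -60)
(-37 + ((q - 25) + 17))*(-49) = (-37 + ((-60 - 25) + 17))*(-49) = (-37 + (-85 + 17))*(-49) = (-37 - 68)*(-49) = -105*(-49) = 5145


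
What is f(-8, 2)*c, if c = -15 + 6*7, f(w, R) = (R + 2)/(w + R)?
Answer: -18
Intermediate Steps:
f(w, R) = (2 + R)/(R + w)
c = 27 (c = -15 + 42 = 27)
f(-8, 2)*c = ((2 + 2)/(2 - 8))*27 = (4/(-6))*27 = -⅙*4*27 = -⅔*27 = -18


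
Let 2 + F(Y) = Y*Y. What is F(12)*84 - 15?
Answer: 11913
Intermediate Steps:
F(Y) = -2 + Y² (F(Y) = -2 + Y*Y = -2 + Y²)
F(12)*84 - 15 = (-2 + 12²)*84 - 15 = (-2 + 144)*84 - 15 = 142*84 - 15 = 11928 - 15 = 11913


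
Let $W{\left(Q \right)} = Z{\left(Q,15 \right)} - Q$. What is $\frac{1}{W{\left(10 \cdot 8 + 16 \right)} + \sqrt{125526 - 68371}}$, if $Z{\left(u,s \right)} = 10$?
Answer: $\frac{86}{49759} + \frac{\sqrt{57155}}{49759} \approx 0.0065329$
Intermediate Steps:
$W{\left(Q \right)} = 10 - Q$
$\frac{1}{W{\left(10 \cdot 8 + 16 \right)} + \sqrt{125526 - 68371}} = \frac{1}{\left(10 - \left(10 \cdot 8 + 16\right)\right) + \sqrt{125526 - 68371}} = \frac{1}{\left(10 - \left(80 + 16\right)\right) + \sqrt{57155}} = \frac{1}{\left(10 - 96\right) + \sqrt{57155}} = \frac{1}{-86 + \sqrt{57155}}$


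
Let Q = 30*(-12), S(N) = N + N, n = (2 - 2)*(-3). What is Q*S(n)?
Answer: 0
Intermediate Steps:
n = 0 (n = 0*(-3) = 0)
S(N) = 2*N
Q = -360
Q*S(n) = -720*0 = -360*0 = 0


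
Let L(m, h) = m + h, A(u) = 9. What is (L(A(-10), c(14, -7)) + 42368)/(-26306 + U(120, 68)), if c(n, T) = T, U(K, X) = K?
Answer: -21185/13093 ≈ -1.6180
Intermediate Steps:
L(m, h) = h + m
(L(A(-10), c(14, -7)) + 42368)/(-26306 + U(120, 68)) = ((-7 + 9) + 42368)/(-26306 + 120) = (2 + 42368)/(-26186) = 42370*(-1/26186) = -21185/13093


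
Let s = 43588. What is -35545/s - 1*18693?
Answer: -814826029/43588 ≈ -18694.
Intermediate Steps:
-35545/s - 1*18693 = -35545/43588 - 1*18693 = -35545*1/43588 - 18693 = -35545/43588 - 18693 = -814826029/43588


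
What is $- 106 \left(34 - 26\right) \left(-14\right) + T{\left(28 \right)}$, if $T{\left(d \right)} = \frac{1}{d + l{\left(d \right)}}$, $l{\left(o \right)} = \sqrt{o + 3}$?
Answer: $\frac{8939644}{753} - \frac{\sqrt{31}}{753} \approx 11872.0$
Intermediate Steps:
$l{\left(o \right)} = \sqrt{3 + o}$
$T{\left(d \right)} = \frac{1}{d + \sqrt{3 + d}}$
$- 106 \left(34 - 26\right) \left(-14\right) + T{\left(28 \right)} = - 106 \left(34 - 26\right) \left(-14\right) + \frac{1}{28 + \sqrt{3 + 28}} = - 106 \cdot 8 \left(-14\right) + \frac{1}{28 + \sqrt{31}} = \left(-106\right) \left(-112\right) + \frac{1}{28 + \sqrt{31}} = 11872 + \frac{1}{28 + \sqrt{31}}$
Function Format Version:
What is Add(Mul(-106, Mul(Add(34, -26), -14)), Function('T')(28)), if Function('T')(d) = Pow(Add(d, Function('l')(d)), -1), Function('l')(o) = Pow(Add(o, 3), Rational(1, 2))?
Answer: Add(Rational(8939644, 753), Mul(Rational(-1, 753), Pow(31, Rational(1, 2)))) ≈ 11872.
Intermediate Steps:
Function('l')(o) = Pow(Add(3, o), Rational(1, 2))
Function('T')(d) = Pow(Add(d, Pow(Add(3, d), Rational(1, 2))), -1)
Add(Mul(-106, Mul(Add(34, -26), -14)), Function('T')(28)) = Add(Mul(-106, Mul(Add(34, -26), -14)), Pow(Add(28, Pow(Add(3, 28), Rational(1, 2))), -1)) = Add(Mul(-106, Mul(8, -14)), Pow(Add(28, Pow(31, Rational(1, 2))), -1)) = Add(Mul(-106, -112), Pow(Add(28, Pow(31, Rational(1, 2))), -1)) = Add(11872, Pow(Add(28, Pow(31, Rational(1, 2))), -1))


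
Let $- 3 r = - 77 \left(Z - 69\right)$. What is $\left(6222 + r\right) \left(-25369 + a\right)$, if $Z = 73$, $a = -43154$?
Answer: $-433385134$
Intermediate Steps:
$r = \frac{308}{3}$ ($r = - \frac{\left(-77\right) \left(73 - 69\right)}{3} = - \frac{\left(-77\right) 4}{3} = \left(- \frac{1}{3}\right) \left(-308\right) = \frac{308}{3} \approx 102.67$)
$\left(6222 + r\right) \left(-25369 + a\right) = \left(6222 + \frac{308}{3}\right) \left(-25369 - 43154\right) = \frac{18974}{3} \left(-68523\right) = -433385134$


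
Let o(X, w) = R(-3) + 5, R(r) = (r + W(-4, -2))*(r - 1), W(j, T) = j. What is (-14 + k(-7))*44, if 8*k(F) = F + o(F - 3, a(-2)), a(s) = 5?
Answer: -473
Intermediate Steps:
R(r) = (-1 + r)*(-4 + r) (R(r) = (r - 4)*(r - 1) = (-4 + r)*(-1 + r) = (-1 + r)*(-4 + r))
o(X, w) = 33 (o(X, w) = (4 + (-3)² - 5*(-3)) + 5 = (4 + 9 + 15) + 5 = 28 + 5 = 33)
k(F) = 33/8 + F/8 (k(F) = (F + 33)/8 = (33 + F)/8 = 33/8 + F/8)
(-14 + k(-7))*44 = (-14 + (33/8 + (⅛)*(-7)))*44 = (-14 + (33/8 - 7/8))*44 = (-14 + 13/4)*44 = -43/4*44 = -473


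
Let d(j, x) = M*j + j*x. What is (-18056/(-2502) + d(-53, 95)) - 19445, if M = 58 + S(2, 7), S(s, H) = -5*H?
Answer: -32140421/1251 ≈ -25692.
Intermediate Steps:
M = 23 (M = 58 - 5*7 = 58 - 35 = 23)
d(j, x) = 23*j + j*x
(-18056/(-2502) + d(-53, 95)) - 19445 = (-18056/(-2502) - 53*(23 + 95)) - 19445 = (-18056*(-1/2502) - 53*118) - 19445 = (9028/1251 - 6254) - 19445 = -7814726/1251 - 19445 = -32140421/1251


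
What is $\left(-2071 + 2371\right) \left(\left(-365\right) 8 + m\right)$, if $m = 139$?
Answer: $-834300$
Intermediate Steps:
$\left(-2071 + 2371\right) \left(\left(-365\right) 8 + m\right) = \left(-2071 + 2371\right) \left(\left(-365\right) 8 + 139\right) = 300 \left(-2920 + 139\right) = 300 \left(-2781\right) = -834300$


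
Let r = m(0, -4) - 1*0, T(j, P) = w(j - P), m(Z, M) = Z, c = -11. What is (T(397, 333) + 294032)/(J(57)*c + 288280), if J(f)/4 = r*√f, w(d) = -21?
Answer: 294011/288280 ≈ 1.0199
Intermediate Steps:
T(j, P) = -21
r = 0 (r = 0 - 1*0 = 0 + 0 = 0)
J(f) = 0 (J(f) = 4*(0*√f) = 4*0 = 0)
(T(397, 333) + 294032)/(J(57)*c + 288280) = (-21 + 294032)/(0*(-11) + 288280) = 294011/(0 + 288280) = 294011/288280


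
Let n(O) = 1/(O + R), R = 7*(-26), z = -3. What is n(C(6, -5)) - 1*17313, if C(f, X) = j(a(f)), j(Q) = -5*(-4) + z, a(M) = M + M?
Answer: -2856646/165 ≈ -17313.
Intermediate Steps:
a(M) = 2*M
j(Q) = 17 (j(Q) = -5*(-4) - 3 = 20 - 3 = 17)
C(f, X) = 17
R = -182
n(O) = 1/(-182 + O) (n(O) = 1/(O - 182) = 1/(-182 + O))
n(C(6, -5)) - 1*17313 = 1/(-182 + 17) - 1*17313 = 1/(-165) - 17313 = -1/165 - 17313 = -2856646/165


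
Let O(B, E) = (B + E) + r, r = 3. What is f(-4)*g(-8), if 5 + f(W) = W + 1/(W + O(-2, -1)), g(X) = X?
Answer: 74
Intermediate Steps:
O(B, E) = 3 + B + E (O(B, E) = (B + E) + 3 = 3 + B + E)
f(W) = -5 + W + 1/W (f(W) = -5 + (W + 1/(W + (3 - 2 - 1))) = -5 + (W + 1/(W + 0)) = -5 + (W + 1/W) = -5 + W + 1/W)
f(-4)*g(-8) = (-5 - 4 + 1/(-4))*(-8) = (-5 - 4 - 1/4)*(-8) = -37/4*(-8) = 74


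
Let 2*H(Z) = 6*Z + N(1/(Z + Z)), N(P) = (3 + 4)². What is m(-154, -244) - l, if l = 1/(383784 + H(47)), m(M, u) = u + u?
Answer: -374734714/767899 ≈ -488.00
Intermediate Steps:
m(M, u) = 2*u
N(P) = 49 (N(P) = 7² = 49)
H(Z) = 49/2 + 3*Z (H(Z) = (6*Z + 49)/2 = (49 + 6*Z)/2 = 49/2 + 3*Z)
l = 2/767899 (l = 1/(383784 + (49/2 + 3*47)) = 1/(383784 + (49/2 + 141)) = 1/(383784 + 331/2) = 1/(767899/2) = 2/767899 ≈ 2.6045e-6)
m(-154, -244) - l = 2*(-244) - 1*2/767899 = -488 - 2/767899 = -374734714/767899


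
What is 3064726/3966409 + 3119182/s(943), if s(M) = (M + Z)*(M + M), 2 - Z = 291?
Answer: 8076059726891/2446171691298 ≈ 3.3015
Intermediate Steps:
Z = -289 (Z = 2 - 1*291 = 2 - 291 = -289)
s(M) = 2*M*(-289 + M) (s(M) = (M - 289)*(M + M) = (-289 + M)*(2*M) = 2*M*(-289 + M))
3064726/3966409 + 3119182/s(943) = 3064726/3966409 + 3119182/((2*943*(-289 + 943))) = 3064726*(1/3966409) + 3119182/((2*943*654)) = 3064726/3966409 + 3119182/1233444 = 3064726/3966409 + 3119182*(1/1233444) = 3064726/3966409 + 1559591/616722 = 8076059726891/2446171691298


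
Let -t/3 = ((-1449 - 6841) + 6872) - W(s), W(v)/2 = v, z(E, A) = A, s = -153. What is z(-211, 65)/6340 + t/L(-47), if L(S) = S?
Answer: -4229437/59596 ≈ -70.969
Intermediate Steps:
W(v) = 2*v
t = 3336 (t = -3*(((-1449 - 6841) + 6872) - 2*(-153)) = -3*((-8290 + 6872) - 1*(-306)) = -3*(-1418 + 306) = -3*(-1112) = 3336)
z(-211, 65)/6340 + t/L(-47) = 65/6340 + 3336/(-47) = 65*(1/6340) + 3336*(-1/47) = 13/1268 - 3336/47 = -4229437/59596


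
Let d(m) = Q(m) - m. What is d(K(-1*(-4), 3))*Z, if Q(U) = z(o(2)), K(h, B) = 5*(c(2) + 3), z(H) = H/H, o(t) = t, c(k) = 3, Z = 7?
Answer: -203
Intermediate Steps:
z(H) = 1
K(h, B) = 30 (K(h, B) = 5*(3 + 3) = 5*6 = 30)
Q(U) = 1
d(m) = 1 - m
d(K(-1*(-4), 3))*Z = (1 - 1*30)*7 = (1 - 30)*7 = -29*7 = -203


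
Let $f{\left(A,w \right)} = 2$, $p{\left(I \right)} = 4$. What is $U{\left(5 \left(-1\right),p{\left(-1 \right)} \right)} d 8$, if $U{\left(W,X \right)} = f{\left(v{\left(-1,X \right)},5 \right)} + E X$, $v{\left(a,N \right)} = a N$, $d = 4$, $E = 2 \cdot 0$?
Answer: $64$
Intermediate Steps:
$E = 0$
$v{\left(a,N \right)} = N a$
$U{\left(W,X \right)} = 2$ ($U{\left(W,X \right)} = 2 + 0 X = 2 + 0 = 2$)
$U{\left(5 \left(-1\right),p{\left(-1 \right)} \right)} d 8 = 2 \cdot 4 \cdot 8 = 8 \cdot 8 = 64$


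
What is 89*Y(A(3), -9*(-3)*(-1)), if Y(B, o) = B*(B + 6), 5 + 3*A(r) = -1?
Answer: -712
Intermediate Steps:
A(r) = -2 (A(r) = -5/3 + (⅓)*(-1) = -5/3 - ⅓ = -2)
Y(B, o) = B*(6 + B)
89*Y(A(3), -9*(-3)*(-1)) = 89*(-2*(6 - 2)) = 89*(-2*4) = 89*(-8) = -712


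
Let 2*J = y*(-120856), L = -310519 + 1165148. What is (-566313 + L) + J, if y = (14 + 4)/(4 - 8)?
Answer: 560242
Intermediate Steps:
L = 854629
y = -9/2 (y = 18/(-4) = 18*(-¼) = -9/2 ≈ -4.5000)
J = 271926 (J = (-9/2*(-120856))/2 = (½)*543852 = 271926)
(-566313 + L) + J = (-566313 + 854629) + 271926 = 288316 + 271926 = 560242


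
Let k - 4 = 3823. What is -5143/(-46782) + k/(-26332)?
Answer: -21804619/615931812 ≈ -0.035401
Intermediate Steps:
k = 3827 (k = 4 + 3823 = 3827)
-5143/(-46782) + k/(-26332) = -5143/(-46782) + 3827/(-26332) = -5143*(-1/46782) + 3827*(-1/26332) = 5143/46782 - 3827/26332 = -21804619/615931812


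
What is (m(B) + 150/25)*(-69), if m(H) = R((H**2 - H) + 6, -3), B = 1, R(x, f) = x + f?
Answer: -621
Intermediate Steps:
R(x, f) = f + x
m(H) = 3 + H**2 - H (m(H) = -3 + ((H**2 - H) + 6) = -3 + (6 + H**2 - H) = 3 + H**2 - H)
(m(B) + 150/25)*(-69) = ((3 + 1**2 - 1*1) + 150/25)*(-69) = ((3 + 1 - 1) + 150*(1/25))*(-69) = (3 + 6)*(-69) = 9*(-69) = -621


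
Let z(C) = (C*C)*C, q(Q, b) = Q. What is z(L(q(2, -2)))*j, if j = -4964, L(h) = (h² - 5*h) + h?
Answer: 317696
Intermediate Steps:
L(h) = h² - 4*h
z(C) = C³ (z(C) = C²*C = C³)
z(L(q(2, -2)))*j = (2*(-4 + 2))³*(-4964) = (2*(-2))³*(-4964) = (-4)³*(-4964) = -64*(-4964) = 317696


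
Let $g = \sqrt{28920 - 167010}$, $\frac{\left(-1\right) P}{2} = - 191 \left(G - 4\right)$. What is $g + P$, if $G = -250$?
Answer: $-97028 + i \sqrt{138090} \approx -97028.0 + 371.6 i$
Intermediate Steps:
$P = -97028$ ($P = - 2 \left(- 191 \left(-250 - 4\right)\right) = - 2 \left(\left(-191\right) \left(-254\right)\right) = \left(-2\right) 48514 = -97028$)
$g = i \sqrt{138090}$ ($g = \sqrt{-138090} = i \sqrt{138090} \approx 371.6 i$)
$g + P = i \sqrt{138090} - 97028 = -97028 + i \sqrt{138090}$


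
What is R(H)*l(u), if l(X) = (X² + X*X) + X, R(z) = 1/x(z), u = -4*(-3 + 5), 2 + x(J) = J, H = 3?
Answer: 120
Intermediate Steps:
x(J) = -2 + J
u = -8 (u = -4*2 = -8)
R(z) = 1/(-2 + z)
l(X) = X + 2*X² (l(X) = (X² + X²) + X = 2*X² + X = X + 2*X²)
R(H)*l(u) = (-8*(1 + 2*(-8)))/(-2 + 3) = (-8*(1 - 16))/1 = 1*(-8*(-15)) = 1*120 = 120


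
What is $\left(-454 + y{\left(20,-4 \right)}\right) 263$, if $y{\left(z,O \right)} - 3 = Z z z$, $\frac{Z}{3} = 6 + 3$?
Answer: $2721787$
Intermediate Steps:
$Z = 27$ ($Z = 3 \left(6 + 3\right) = 3 \cdot 9 = 27$)
$y{\left(z,O \right)} = 3 + 27 z^{2}$ ($y{\left(z,O \right)} = 3 + 27 z z = 3 + 27 z^{2}$)
$\left(-454 + y{\left(20,-4 \right)}\right) 263 = \left(-454 + \left(3 + 27 \cdot 20^{2}\right)\right) 263 = \left(-454 + \left(3 + 27 \cdot 400\right)\right) 263 = \left(-454 + \left(3 + 10800\right)\right) 263 = \left(-454 + 10803\right) 263 = 10349 \cdot 263 = 2721787$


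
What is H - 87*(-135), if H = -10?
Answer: 11735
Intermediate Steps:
H - 87*(-135) = -10 - 87*(-135) = -10 + 11745 = 11735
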